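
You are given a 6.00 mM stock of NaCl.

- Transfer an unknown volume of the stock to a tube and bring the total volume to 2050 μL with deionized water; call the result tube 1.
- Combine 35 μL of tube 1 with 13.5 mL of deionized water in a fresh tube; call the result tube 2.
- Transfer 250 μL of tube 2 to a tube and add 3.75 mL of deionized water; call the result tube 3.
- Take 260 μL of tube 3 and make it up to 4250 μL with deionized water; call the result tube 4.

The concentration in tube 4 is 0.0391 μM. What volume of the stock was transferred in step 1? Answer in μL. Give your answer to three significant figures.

1.35 × 10^3 μL

Step 1: v brought to 2050 μL → factor = 2050 μL/v
Step 2: 35 μL + 13.5 mL = 13535 μL total → factor 13535/35 = 386.71
Step 3: 250 μL + 3.75 mL = 4000 μL total → factor 4000/250 = 16
Step 4: 260 μL brought to 4250 μL → factor 4250/260 = 16.346
Product of known-step factors = 1.0114 × 10^5
Overall factor = 6.00 mM / (0.0391 μM) = 1.5345 × 10^5
Step-1 factor = 1.5345 × 10^5 / 1.0114 × 10^5 = 1.5172
v = 2050 μL / 1.5172 = 1.35 × 10^3 μL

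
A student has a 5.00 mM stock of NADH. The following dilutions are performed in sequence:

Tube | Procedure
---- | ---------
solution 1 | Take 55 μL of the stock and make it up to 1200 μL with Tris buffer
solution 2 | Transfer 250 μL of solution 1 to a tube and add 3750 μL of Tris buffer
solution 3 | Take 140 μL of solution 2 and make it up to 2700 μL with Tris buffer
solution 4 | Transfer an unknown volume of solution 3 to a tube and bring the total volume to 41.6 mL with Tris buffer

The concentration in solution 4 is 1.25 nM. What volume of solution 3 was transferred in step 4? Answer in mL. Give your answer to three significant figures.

0.0700 mL

Step 1: 55 μL brought to 1200 μL → factor 1200/55 = 21.818
Step 2: 250 μL + 3750 μL = 4000 μL total → factor 4000/250 = 16
Step 3: 140 μL brought to 2700 μL → factor 2700/140 = 19.286
Step 4: v brought to 41.6 mL → factor = 41.6 mL/v
Product of known-step factors = 6732.5
Overall factor = 5.00 mM / (1.25 nM) = 4 × 10^6
Step-4 factor = 4 × 10^6 / 6732.5 = 594.14
v = 41.6 mL / 594.14 = 0.0700 mL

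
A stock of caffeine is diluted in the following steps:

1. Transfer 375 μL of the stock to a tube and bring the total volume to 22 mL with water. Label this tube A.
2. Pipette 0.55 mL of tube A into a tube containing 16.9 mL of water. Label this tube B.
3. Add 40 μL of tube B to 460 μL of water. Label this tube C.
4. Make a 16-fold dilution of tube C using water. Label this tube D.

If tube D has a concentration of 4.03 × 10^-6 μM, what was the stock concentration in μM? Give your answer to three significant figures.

Step 1: 375 μL brought to 22 mL → factor 22000/375 = 58.667
Step 2: 0.55 mL + 16.9 mL = 17.45 mL total → factor 17.45/0.55 = 31.727
Step 3: 40 μL + 460 μL = 500 μL total → factor 500/40 = 12.5
Step 4: 16-fold → factor 16
Overall dilution factor = 58.667 × 31.727 × 12.5 × 16 = 3.7227 × 10^5
Stock = 4.03 × 10^-6 μM × 3.7227 × 10^5 = 1.50 μM

1.50 μM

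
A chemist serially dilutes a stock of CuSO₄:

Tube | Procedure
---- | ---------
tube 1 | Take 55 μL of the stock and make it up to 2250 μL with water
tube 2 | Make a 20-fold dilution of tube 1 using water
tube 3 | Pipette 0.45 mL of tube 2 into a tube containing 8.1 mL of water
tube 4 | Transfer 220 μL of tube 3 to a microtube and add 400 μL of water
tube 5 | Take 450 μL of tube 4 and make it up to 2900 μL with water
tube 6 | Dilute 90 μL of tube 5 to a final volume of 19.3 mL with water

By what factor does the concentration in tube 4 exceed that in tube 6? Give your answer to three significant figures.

1.38 × 10^3

Step 1: 55 μL brought to 2250 μL → factor 2250/55 = 40.909
Step 2: 20-fold → factor 20
Step 3: 0.45 mL + 8.1 mL = 8.55 mL total → factor 8.55/0.45 = 19
Step 4: 220 μL + 400 μL = 620 μL total → factor 620/220 = 2.8182
Step 5: 450 μL brought to 2900 μL → factor 2900/450 = 6.4444
Step 6: 90 μL brought to 19.3 mL → factor 19300/90 = 214.44
Dilution factor to tube 4 = 43810; to tube 6 = 6.0544 × 10^7
[tube 4]/[tube 6] = (factor to tube 6)/(factor to tube 4) = 6.0544 × 10^7/43810 = 1.38 × 10^3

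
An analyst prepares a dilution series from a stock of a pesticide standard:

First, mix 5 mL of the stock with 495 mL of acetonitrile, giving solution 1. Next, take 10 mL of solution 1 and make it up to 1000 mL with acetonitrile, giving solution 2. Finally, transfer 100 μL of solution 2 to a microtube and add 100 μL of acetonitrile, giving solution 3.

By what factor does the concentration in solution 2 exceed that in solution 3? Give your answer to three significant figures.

2.00

Step 1: 5 mL + 495 mL = 500 mL total → factor 500/5 = 100
Step 2: 10 mL brought to 1000 mL → factor 1000/10 = 100
Step 3: 100 μL + 100 μL = 200 μL total → factor 200/100 = 2
Dilution factor to solution 2 = 10000; to solution 3 = 20000
[solution 2]/[solution 3] = (factor to solution 3)/(factor to solution 2) = 20000/10000 = 2.00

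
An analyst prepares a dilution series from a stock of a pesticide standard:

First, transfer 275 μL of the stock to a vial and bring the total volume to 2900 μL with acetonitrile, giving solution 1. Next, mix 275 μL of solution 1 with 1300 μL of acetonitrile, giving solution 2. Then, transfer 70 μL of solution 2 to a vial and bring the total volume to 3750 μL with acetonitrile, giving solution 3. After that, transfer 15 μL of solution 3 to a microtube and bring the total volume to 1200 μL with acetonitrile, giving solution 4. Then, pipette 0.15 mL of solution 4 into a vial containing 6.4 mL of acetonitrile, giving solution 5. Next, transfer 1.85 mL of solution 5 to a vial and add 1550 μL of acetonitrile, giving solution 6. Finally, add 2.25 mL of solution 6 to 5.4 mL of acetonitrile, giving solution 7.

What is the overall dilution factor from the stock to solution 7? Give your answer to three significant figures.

7.06 × 10^7

Step 1: 275 μL brought to 2900 μL → factor 2900/275 = 10.545
Step 2: 275 μL + 1300 μL = 1575 μL total → factor 1575/275 = 5.7273
Step 3: 70 μL brought to 3750 μL → factor 3750/70 = 53.571
Step 4: 15 μL brought to 1200 μL → factor 1200/15 = 80
Step 5: 0.15 mL + 6.4 mL = 6.55 mL total → factor 6.55/0.15 = 43.667
Step 6: 1.85 mL + 1550 μL = 3.4 mL total → factor 3.4/1.85 = 1.8378
Step 7: 2.25 mL + 5.4 mL = 7.65 mL total → factor 7.65/2.25 = 3.4
Overall dilution factor = 10.545 × 5.7273 × 53.571 × 80 × 43.667 × 1.8378 × 3.4 = 7.0627 × 10^7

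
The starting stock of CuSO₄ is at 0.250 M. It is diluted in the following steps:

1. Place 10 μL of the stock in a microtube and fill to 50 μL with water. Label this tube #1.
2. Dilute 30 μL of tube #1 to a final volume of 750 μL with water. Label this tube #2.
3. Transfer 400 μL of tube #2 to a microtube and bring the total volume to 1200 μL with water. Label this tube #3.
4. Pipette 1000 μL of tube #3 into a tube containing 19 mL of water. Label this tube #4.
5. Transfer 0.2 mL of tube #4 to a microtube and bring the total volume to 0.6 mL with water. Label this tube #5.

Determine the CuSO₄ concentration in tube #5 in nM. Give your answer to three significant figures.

Step 1: 10 μL brought to 50 μL → factor 50/10 = 5
Step 2: 30 μL brought to 750 μL → factor 750/30 = 25
Step 3: 400 μL brought to 1200 μL → factor 1200/400 = 3
Step 4: 1000 μL + 19 mL = 20000 μL total → factor 20000/1000 = 20
Step 5: 0.2 mL brought to 0.6 mL → factor 0.6/0.2 = 3
Overall dilution factor = 5 × 25 × 3 × 20 × 3 = 22500
Final = 0.250 M / 22500 = 1.111 × 10^-5 M = 1.11 × 10^4 nM

1.11 × 10^4 nM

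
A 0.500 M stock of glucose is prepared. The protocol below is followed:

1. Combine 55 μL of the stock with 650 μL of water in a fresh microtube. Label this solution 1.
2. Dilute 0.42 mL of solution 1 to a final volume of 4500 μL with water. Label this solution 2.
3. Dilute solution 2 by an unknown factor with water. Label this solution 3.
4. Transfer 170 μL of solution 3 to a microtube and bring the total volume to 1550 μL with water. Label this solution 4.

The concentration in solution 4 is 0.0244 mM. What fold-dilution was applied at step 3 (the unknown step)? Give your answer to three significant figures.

Step 1: 55 μL + 650 μL = 705 μL total → factor 705/55 = 12.818
Step 2: 0.42 mL brought to 4500 μL → factor 4.5/0.42 = 10.714
Step 3: unknown factor x
Step 4: 170 μL brought to 1550 μL → factor 1550/170 = 9.1176
Product of known-step factors = 1252.2
Overall factor = 0.500 M / (0.0244 mM) = 20492
x = 20492 / 1252.2 = 16.4

16.4-fold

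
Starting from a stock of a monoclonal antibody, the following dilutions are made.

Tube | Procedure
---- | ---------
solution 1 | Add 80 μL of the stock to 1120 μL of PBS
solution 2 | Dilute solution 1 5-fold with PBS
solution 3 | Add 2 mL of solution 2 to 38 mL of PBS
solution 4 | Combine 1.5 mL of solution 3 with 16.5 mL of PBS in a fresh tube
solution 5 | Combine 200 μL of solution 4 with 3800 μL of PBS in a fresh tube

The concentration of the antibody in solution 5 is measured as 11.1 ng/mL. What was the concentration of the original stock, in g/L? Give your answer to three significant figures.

4.00 g/L

Step 1: 80 μL + 1120 μL = 1200 μL total → factor 1200/80 = 15
Step 2: 5-fold → factor 5
Step 3: 2 mL + 38 mL = 40 mL total → factor 40/2 = 20
Step 4: 1.5 mL + 16.5 mL = 18 mL total → factor 18/1.5 = 12
Step 5: 200 μL + 3800 μL = 4000 μL total → factor 4000/200 = 20
Overall dilution factor = 15 × 5 × 20 × 12 × 20 = 3.6 × 10^5
Stock = 11.1 ng/mL × 3.6 × 10^5 = 3.996 × 10^6 ng/mL = 4.00 g/L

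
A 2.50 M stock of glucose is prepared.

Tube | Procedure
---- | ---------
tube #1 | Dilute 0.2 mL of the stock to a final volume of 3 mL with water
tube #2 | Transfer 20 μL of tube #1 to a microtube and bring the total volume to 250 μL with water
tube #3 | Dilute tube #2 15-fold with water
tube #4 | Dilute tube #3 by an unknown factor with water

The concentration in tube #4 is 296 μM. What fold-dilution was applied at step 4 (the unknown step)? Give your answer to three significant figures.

Step 1: 0.2 mL brought to 3 mL → factor 3/0.2 = 15
Step 2: 20 μL brought to 250 μL → factor 250/20 = 12.5
Step 3: 15-fold → factor 15
Step 4: unknown factor x
Product of known-step factors = 2812.5
Overall factor = 2.50 M / (296 μM) = 8445.9
x = 8445.9 / 2812.5 = 3.00

3.00-fold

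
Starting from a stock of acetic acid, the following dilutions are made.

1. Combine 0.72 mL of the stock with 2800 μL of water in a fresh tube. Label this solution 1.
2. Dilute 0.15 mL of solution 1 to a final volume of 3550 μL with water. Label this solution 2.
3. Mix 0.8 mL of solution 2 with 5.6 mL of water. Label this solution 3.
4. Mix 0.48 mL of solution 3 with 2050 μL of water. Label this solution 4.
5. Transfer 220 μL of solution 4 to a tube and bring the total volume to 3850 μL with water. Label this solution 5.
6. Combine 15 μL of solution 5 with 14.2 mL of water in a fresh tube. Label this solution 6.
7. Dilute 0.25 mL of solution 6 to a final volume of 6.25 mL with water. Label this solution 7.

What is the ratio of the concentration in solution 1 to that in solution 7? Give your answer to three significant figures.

4.14 × 10^8

Step 1: 0.72 mL + 2800 μL = 3.52 mL total → factor 3.52/0.72 = 4.8889
Step 2: 0.15 mL brought to 3550 μL → factor 3.55/0.15 = 23.667
Step 3: 0.8 mL + 5.6 mL = 6.4 mL total → factor 6.4/0.8 = 8
Step 4: 0.48 mL + 2050 μL = 2.53 mL total → factor 2.53/0.48 = 5.2708
Step 5: 220 μL brought to 3850 μL → factor 3850/220 = 17.5
Step 6: 15 μL + 14.2 mL = 14215 μL total → factor 14215/15 = 947.67
Step 7: 0.25 mL brought to 6.25 mL → factor 6.25/0.25 = 25
Dilution factor to solution 1 = 4.8889; to solution 7 = 2.0228 × 10^9
[solution 1]/[solution 7] = (factor to solution 7)/(factor to solution 1) = 2.0228 × 10^9/4.8889 = 4.14 × 10^8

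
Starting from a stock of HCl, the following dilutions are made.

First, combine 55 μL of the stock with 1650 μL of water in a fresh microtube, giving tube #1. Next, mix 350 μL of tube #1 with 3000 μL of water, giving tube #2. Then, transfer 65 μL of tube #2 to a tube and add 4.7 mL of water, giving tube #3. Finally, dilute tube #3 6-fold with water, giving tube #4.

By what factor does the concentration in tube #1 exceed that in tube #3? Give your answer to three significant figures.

Step 1: 55 μL + 1650 μL = 1705 μL total → factor 1705/55 = 31
Step 2: 350 μL + 3000 μL = 3350 μL total → factor 3350/350 = 9.5714
Step 3: 65 μL + 4.7 mL = 4765 μL total → factor 4765/65 = 73.308
Dilution factor to tube #1 = 31; to tube #3 = 21751
[tube #1]/[tube #3] = (factor to tube #3)/(factor to tube #1) = 21751/31 = 702

702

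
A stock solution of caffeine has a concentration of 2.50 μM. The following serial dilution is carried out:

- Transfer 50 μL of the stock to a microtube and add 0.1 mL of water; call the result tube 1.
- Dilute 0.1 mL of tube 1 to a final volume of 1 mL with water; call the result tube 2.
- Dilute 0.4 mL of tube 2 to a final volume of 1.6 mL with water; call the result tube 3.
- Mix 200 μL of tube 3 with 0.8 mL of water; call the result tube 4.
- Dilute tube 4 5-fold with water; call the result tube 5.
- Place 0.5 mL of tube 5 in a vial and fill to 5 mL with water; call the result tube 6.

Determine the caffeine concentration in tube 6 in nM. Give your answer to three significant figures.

0.0833 nM

Step 1: 50 μL + 0.1 mL = 150 μL total → factor 150/50 = 3
Step 2: 0.1 mL brought to 1 mL → factor 1/0.1 = 10
Step 3: 0.4 mL brought to 1.6 mL → factor 1.6/0.4 = 4
Step 4: 200 μL + 0.8 mL = 1000 μL total → factor 1000/200 = 5
Step 5: 5-fold → factor 5
Step 6: 0.5 mL brought to 5 mL → factor 5/0.5 = 10
Overall dilution factor = 3 × 10 × 4 × 5 × 5 × 10 = 30000
Final = 2.50 μM / 30000 = 8.333 × 10^-5 μM = 0.0833 nM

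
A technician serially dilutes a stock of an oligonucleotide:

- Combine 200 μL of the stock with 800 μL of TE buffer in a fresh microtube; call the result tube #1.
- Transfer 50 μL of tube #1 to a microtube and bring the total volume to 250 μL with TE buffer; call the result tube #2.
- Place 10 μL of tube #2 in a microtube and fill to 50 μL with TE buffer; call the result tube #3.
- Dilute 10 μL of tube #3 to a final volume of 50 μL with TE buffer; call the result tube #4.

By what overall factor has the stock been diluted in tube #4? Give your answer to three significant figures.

625

Step 1: 200 μL + 800 μL = 1000 μL total → factor 1000/200 = 5
Step 2: 50 μL brought to 250 μL → factor 250/50 = 5
Step 3: 10 μL brought to 50 μL → factor 50/10 = 5
Step 4: 10 μL brought to 50 μL → factor 50/10 = 5
Overall dilution factor = 5 × 5 × 5 × 5 = 625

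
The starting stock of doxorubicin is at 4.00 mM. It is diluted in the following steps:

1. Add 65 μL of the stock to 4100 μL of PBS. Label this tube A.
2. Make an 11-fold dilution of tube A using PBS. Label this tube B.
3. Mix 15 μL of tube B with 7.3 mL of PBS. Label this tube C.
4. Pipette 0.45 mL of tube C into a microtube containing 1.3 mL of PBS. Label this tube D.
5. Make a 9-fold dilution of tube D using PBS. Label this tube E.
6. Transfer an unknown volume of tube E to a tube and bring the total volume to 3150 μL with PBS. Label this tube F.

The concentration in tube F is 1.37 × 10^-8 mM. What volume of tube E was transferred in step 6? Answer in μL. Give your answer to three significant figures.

Step 1: 65 μL + 4100 μL = 4165 μL total → factor 4165/65 = 64.077
Step 2: 11-fold → factor 11
Step 3: 15 μL + 7.3 mL = 7315 μL total → factor 7315/15 = 487.67
Step 4: 0.45 mL + 1.3 mL = 1.75 mL total → factor 1.75/0.45 = 3.8889
Step 5: 9-fold → factor 9
Step 6: v brought to 3150 μL → factor = 3150 μL/v
Product of known-step factors = 1.2031 × 10^7
Overall factor = 4.00 mM / (1.37 × 10^-8 mM) = 2.9197 × 10^8
Step-6 factor = 2.9197 × 10^8 / 1.2031 × 10^7 = 24.269
v = 3150 μL / 24.269 = 130 μL

130 μL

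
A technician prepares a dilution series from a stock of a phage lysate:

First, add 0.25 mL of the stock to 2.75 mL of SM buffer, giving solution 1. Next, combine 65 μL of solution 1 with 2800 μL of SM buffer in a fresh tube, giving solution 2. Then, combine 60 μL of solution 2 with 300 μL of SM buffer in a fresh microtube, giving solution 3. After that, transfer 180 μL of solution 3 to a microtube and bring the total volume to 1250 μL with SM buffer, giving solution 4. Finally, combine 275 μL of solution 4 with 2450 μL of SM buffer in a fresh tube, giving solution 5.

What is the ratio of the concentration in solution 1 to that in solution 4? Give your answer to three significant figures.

1.84 × 10^3

Step 1: 0.25 mL + 2.75 mL = 3 mL total → factor 3/0.25 = 12
Step 2: 65 μL + 2800 μL = 2865 μL total → factor 2865/65 = 44.077
Step 3: 60 μL + 300 μL = 360 μL total → factor 360/60 = 6
Step 4: 180 μL brought to 1250 μL → factor 1250/180 = 6.9444
Dilution factor to solution 1 = 12; to solution 4 = 22038
[solution 1]/[solution 4] = (factor to solution 4)/(factor to solution 1) = 22038/12 = 1.84 × 10^3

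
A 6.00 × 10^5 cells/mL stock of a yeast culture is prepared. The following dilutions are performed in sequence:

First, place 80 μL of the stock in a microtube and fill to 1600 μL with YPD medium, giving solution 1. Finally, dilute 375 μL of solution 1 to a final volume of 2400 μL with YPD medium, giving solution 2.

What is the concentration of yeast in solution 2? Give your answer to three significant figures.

Step 1: 80 μL brought to 1600 μL → factor 1600/80 = 20
Step 2: 375 μL brought to 2400 μL → factor 2400/375 = 6.4
Overall dilution factor = 20 × 6.4 = 128
Final = 6.00 × 10^5 cells/mL / 128 = 4.69 × 10^3 cells/mL

4.69 × 10^3 cells/mL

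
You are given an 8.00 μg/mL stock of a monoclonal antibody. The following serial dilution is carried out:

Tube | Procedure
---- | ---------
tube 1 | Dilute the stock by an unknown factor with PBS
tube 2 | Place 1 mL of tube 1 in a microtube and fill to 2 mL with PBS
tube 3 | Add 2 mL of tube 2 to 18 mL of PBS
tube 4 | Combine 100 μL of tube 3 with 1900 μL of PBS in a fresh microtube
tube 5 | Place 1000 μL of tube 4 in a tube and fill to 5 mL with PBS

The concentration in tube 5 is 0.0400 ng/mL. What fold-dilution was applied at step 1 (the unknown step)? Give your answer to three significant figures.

Step 1: unknown factor x
Step 2: 1 mL brought to 2 mL → factor 2/1 = 2
Step 3: 2 mL + 18 mL = 20 mL total → factor 20/2 = 10
Step 4: 100 μL + 1900 μL = 2000 μL total → factor 2000/100 = 20
Step 5: 1000 μL brought to 5 mL → factor 5000/1000 = 5
Product of known-step factors = 2000
Overall factor = 8.00 μg/mL / (0.0400 ng/mL) = 2 × 10^5
x = 2 × 10^5 / 2000 = 100

100-fold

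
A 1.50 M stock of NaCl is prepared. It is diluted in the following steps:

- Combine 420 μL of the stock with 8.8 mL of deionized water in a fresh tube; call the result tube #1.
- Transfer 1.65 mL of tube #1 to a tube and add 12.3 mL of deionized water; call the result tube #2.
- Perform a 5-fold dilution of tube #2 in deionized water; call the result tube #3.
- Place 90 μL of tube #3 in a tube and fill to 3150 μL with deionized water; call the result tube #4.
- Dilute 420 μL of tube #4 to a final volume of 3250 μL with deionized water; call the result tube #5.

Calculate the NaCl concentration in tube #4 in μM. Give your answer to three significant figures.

Step 1: 420 μL + 8.8 mL = 9220 μL total → factor 9220/420 = 21.952
Step 2: 1.65 mL + 12.3 mL = 13.95 mL total → factor 13.95/1.65 = 8.4545
Step 3: 5-fold → factor 5
Step 4: 90 μL brought to 3150 μL → factor 3150/90 = 35
Dilution factor through tube #4 = 21.952 × 8.4545 × 5 × 35 = 32480
[tube #4] = 1.50 M / 32480 = 4.618 × 10^-5 M = 46.2 μM

46.2 μM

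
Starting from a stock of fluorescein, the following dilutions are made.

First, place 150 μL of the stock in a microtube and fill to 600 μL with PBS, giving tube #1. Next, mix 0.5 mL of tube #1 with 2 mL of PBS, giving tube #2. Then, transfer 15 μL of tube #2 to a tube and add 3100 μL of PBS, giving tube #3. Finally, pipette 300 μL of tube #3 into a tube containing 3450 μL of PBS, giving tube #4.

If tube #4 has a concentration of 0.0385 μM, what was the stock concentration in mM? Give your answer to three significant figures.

Step 1: 150 μL brought to 600 μL → factor 600/150 = 4
Step 2: 0.5 mL + 2 mL = 2.5 mL total → factor 2.5/0.5 = 5
Step 3: 15 μL + 3100 μL = 3115 μL total → factor 3115/15 = 207.67
Step 4: 300 μL + 3450 μL = 3750 μL total → factor 3750/300 = 12.5
Overall dilution factor = 4 × 5 × 207.67 × 12.5 = 51917
Stock = 0.0385 μM × 51917 = 1999 μM = 2.00 mM

2.00 mM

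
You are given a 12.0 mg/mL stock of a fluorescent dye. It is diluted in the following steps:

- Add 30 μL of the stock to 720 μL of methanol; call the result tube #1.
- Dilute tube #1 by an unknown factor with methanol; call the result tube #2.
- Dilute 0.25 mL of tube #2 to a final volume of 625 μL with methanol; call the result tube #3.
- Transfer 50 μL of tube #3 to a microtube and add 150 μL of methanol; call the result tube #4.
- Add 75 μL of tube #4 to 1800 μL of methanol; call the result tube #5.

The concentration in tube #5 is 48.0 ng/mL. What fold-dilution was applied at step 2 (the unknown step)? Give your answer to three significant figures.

Step 1: 30 μL + 720 μL = 750 μL total → factor 750/30 = 25
Step 2: unknown factor x
Step 3: 0.25 mL brought to 625 μL → factor 0.625/0.25 = 2.5
Step 4: 50 μL + 150 μL = 200 μL total → factor 200/50 = 4
Step 5: 75 μL + 1800 μL = 1875 μL total → factor 1875/75 = 25
Product of known-step factors = 6250
Overall factor = 12.0 mg/mL / (48.0 ng/mL) = 2.5 × 10^5
x = 2.5 × 10^5 / 6250 = 40.0

40.0-fold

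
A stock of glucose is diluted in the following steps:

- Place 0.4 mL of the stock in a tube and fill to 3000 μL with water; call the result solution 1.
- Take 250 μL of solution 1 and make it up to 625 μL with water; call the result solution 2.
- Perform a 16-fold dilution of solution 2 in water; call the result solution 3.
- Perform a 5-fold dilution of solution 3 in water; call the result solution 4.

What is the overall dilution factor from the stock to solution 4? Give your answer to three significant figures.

Step 1: 0.4 mL brought to 3000 μL → factor 3/0.4 = 7.5
Step 2: 250 μL brought to 625 μL → factor 625/250 = 2.5
Step 3: 16-fold → factor 16
Step 4: 5-fold → factor 5
Overall dilution factor = 7.5 × 2.5 × 16 × 5 = 1500

1.50 × 10^3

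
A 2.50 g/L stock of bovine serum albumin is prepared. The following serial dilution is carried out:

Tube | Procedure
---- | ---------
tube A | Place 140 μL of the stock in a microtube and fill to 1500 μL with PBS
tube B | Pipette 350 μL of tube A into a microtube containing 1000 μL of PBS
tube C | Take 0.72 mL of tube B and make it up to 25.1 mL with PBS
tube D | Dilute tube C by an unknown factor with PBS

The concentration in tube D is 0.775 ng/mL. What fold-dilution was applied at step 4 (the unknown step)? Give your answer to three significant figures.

2.24 × 10^3-fold

Step 1: 140 μL brought to 1500 μL → factor 1500/140 = 10.714
Step 2: 350 μL + 1000 μL = 1350 μL total → factor 1350/350 = 3.8571
Step 3: 0.72 mL brought to 25.1 mL → factor 25.1/0.72 = 34.861
Step 4: unknown factor x
Product of known-step factors = 1440.7
Overall factor = 2.50 g/L / (0.775 ng/mL) = 3.2258 × 10^6
x = 3.2258 × 10^6 / 1440.7 = 2.24 × 10^3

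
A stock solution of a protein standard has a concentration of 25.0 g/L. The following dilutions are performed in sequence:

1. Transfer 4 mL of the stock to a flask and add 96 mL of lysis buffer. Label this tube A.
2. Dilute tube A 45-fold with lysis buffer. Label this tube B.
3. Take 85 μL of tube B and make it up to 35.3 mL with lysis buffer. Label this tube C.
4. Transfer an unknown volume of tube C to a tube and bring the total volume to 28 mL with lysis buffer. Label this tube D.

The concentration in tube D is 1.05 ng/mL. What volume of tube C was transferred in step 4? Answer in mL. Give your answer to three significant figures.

0.549 mL

Step 1: 4 mL + 96 mL = 100 mL total → factor 100/4 = 25
Step 2: 45-fold → factor 45
Step 3: 85 μL brought to 35.3 mL → factor 35300/85 = 415.29
Step 4: v brought to 28 mL → factor = 28 mL/v
Product of known-step factors = 4.6721 × 10^5
Overall factor = 25.0 g/L / (1.05 ng/mL) = 2.381 × 10^7
Step-4 factor = 2.381 × 10^7 / 4.6721 × 10^5 = 50.962
v = 28 mL / 50.962 = 0.549 mL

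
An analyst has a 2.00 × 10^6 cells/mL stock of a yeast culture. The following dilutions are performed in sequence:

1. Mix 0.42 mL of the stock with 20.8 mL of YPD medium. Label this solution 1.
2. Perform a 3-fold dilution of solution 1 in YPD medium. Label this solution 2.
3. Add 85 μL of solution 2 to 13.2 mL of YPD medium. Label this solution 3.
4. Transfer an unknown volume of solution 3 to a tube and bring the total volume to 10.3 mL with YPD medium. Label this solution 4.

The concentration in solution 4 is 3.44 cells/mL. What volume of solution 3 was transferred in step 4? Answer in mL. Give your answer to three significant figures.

0.420 mL

Step 1: 0.42 mL + 20.8 mL = 21.22 mL total → factor 21.22/0.42 = 50.524
Step 2: 3-fold → factor 3
Step 3: 85 μL + 13.2 mL = 13285 μL total → factor 13285/85 = 156.29
Step 4: v brought to 10.3 mL → factor = 10.3 mL/v
Product of known-step factors = 23690
Overall factor = 2.00 × 10^6 cells/mL / (3.44 cells/mL) = 5.814 × 10^5
Step-4 factor = 5.814 × 10^5 / 23690 = 24.542
v = 10.3 mL / 24.542 = 0.420 mL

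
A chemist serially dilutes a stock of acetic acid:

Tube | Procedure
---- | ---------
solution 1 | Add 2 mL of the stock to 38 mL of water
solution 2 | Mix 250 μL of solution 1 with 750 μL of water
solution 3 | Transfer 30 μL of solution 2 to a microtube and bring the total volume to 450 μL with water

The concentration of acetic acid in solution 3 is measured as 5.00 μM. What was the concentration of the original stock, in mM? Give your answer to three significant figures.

6.00 mM

Step 1: 2 mL + 38 mL = 40 mL total → factor 40/2 = 20
Step 2: 250 μL + 750 μL = 1000 μL total → factor 1000/250 = 4
Step 3: 30 μL brought to 450 μL → factor 450/30 = 15
Overall dilution factor = 20 × 4 × 15 = 1200
Stock = 5.00 μM × 1200 = 6000 μM = 6.00 mM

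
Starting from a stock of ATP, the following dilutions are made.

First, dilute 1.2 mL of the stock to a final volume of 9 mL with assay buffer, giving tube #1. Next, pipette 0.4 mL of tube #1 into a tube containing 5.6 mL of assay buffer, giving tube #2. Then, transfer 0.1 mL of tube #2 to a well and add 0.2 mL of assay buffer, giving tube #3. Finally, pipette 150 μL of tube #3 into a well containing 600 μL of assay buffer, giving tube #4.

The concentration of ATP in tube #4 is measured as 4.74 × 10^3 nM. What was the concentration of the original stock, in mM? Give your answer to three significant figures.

Step 1: 1.2 mL brought to 9 mL → factor 9/1.2 = 7.5
Step 2: 0.4 mL + 5.6 mL = 6 mL total → factor 6/0.4 = 15
Step 3: 0.1 mL + 0.2 mL = 0.3 mL total → factor 0.3/0.1 = 3
Step 4: 150 μL + 600 μL = 750 μL total → factor 750/150 = 5
Overall dilution factor = 7.5 × 15 × 3 × 5 = 1687.5
Stock = 4.74 × 10^3 nM × 1687.5 = 7.999 × 10^6 nM = 8.00 mM

8.00 mM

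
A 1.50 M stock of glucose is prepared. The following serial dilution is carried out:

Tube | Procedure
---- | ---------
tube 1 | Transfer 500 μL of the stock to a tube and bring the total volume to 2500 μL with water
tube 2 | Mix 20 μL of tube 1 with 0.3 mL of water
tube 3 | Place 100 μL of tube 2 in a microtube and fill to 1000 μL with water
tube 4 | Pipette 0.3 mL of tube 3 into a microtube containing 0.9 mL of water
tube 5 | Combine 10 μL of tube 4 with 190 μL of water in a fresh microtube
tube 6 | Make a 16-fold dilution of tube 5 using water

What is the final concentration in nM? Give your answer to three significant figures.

Step 1: 500 μL brought to 2500 μL → factor 2500/500 = 5
Step 2: 20 μL + 0.3 mL = 320 μL total → factor 320/20 = 16
Step 3: 100 μL brought to 1000 μL → factor 1000/100 = 10
Step 4: 0.3 mL + 0.9 mL = 1.2 mL total → factor 1.2/0.3 = 4
Step 5: 10 μL + 190 μL = 200 μL total → factor 200/10 = 20
Step 6: 16-fold → factor 16
Overall dilution factor = 5 × 16 × 10 × 4 × 20 × 16 = 1.024 × 10^6
Final = 1.50 M / 1.024 × 10^6 = 1.465 × 10^-6 M = 1.46 × 10^3 nM

1.46 × 10^3 nM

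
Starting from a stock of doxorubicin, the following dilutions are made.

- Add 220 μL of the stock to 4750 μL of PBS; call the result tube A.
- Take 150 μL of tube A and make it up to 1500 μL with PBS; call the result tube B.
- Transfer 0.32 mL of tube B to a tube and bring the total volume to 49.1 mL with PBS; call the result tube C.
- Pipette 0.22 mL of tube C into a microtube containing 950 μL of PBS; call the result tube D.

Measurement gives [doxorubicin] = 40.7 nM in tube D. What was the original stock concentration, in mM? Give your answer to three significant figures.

7.50 mM

Step 1: 220 μL + 4750 μL = 4970 μL total → factor 4970/220 = 22.591
Step 2: 150 μL brought to 1500 μL → factor 1500/150 = 10
Step 3: 0.32 mL brought to 49.1 mL → factor 49.1/0.32 = 153.44
Step 4: 0.22 mL + 950 μL = 1.17 mL total → factor 1.17/0.22 = 5.3182
Overall dilution factor = 22.591 × 10 × 153.44 × 5.3182 = 1.8434 × 10^5
Stock = 40.7 nM × 1.8434 × 10^5 = 7.503 × 10^6 nM = 7.50 mM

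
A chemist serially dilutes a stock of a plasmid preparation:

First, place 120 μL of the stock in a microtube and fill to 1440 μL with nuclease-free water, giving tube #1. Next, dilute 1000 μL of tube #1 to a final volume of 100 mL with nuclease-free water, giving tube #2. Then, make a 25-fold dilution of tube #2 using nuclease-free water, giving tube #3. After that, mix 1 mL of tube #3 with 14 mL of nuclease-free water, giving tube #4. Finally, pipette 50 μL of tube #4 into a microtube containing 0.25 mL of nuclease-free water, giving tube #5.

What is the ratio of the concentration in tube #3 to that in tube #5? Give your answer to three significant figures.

90.0

Step 1: 120 μL brought to 1440 μL → factor 1440/120 = 12
Step 2: 1000 μL brought to 100 mL → factor 1 × 10^5/1000 = 100
Step 3: 25-fold → factor 25
Step 4: 1 mL + 14 mL = 15 mL total → factor 15/1 = 15
Step 5: 50 μL + 0.25 mL = 300 μL total → factor 300/50 = 6
Dilution factor to tube #3 = 30000; to tube #5 = 2.7 × 10^6
[tube #3]/[tube #5] = (factor to tube #5)/(factor to tube #3) = 2.7 × 10^6/30000 = 90.0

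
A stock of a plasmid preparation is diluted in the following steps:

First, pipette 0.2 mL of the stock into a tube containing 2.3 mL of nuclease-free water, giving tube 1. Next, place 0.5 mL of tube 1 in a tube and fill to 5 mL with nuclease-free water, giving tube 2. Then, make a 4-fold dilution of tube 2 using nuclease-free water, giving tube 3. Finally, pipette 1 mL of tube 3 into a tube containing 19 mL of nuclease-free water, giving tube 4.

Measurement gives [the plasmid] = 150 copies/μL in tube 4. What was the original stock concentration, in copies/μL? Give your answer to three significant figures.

1.50 × 10^6 copies/μL

Step 1: 0.2 mL + 2.3 mL = 2.5 mL total → factor 2.5/0.2 = 12.5
Step 2: 0.5 mL brought to 5 mL → factor 5/0.5 = 10
Step 3: 4-fold → factor 4
Step 4: 1 mL + 19 mL = 20 mL total → factor 20/1 = 20
Overall dilution factor = 12.5 × 10 × 4 × 20 = 10000
Stock = 150 copies/μL × 10000 = 1.50 × 10^6 copies/μL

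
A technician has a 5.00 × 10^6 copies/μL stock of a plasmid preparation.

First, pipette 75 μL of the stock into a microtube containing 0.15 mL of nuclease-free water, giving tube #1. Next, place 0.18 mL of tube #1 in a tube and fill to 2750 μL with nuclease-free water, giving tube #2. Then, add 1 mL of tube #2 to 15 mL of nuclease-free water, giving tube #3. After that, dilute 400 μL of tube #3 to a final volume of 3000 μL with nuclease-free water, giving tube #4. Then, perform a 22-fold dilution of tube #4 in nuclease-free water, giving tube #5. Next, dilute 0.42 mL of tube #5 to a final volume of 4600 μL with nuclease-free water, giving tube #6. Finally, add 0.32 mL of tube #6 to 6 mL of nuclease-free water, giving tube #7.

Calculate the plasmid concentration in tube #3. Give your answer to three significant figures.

Step 1: 75 μL + 0.15 mL = 225 μL total → factor 225/75 = 3
Step 2: 0.18 mL brought to 2750 μL → factor 2.75/0.18 = 15.278
Step 3: 1 mL + 15 mL = 16 mL total → factor 16/1 = 16
Dilution factor through tube #3 = 3 × 15.278 × 16 = 733.33
[tube #3] = 5.00 × 10^6 copies/μL / 733.33 = 6.82 × 10^3 copies/μL

6.82 × 10^3 copies/μL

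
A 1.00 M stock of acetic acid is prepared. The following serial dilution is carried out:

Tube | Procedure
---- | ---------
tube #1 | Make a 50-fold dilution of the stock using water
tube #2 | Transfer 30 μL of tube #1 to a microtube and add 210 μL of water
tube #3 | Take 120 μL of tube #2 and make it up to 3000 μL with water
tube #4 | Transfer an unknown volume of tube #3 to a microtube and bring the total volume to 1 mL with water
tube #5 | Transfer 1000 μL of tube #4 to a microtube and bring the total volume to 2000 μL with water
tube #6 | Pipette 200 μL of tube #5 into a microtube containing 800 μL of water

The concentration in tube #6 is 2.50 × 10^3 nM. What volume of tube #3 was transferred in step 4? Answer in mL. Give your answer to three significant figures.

Step 1: 50-fold → factor 50
Step 2: 30 μL + 210 μL = 240 μL total → factor 240/30 = 8
Step 3: 120 μL brought to 3000 μL → factor 3000/120 = 25
Step 4: v brought to 1 mL → factor = 1 mL/v
Step 5: 1000 μL brought to 2000 μL → factor 2000/1000 = 2
Step 6: 200 μL + 800 μL = 1000 μL total → factor 1000/200 = 5
Product of known-step factors = 1 × 10^5
Overall factor = 1.00 M / (2.50 × 10^3 nM) = 4 × 10^5
Step-4 factor = 4 × 10^5 / 1 × 10^5 = 4
v = 1 mL / 4 = 0.250 mL

0.250 mL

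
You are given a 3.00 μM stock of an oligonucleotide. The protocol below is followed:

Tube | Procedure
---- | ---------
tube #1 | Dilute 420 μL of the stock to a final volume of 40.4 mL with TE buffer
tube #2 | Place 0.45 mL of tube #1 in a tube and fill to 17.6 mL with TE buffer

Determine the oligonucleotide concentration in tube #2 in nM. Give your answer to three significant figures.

0.797 nM

Step 1: 420 μL brought to 40.4 mL → factor 40400/420 = 96.19
Step 2: 0.45 mL brought to 17.6 mL → factor 17.6/0.45 = 39.111
Overall dilution factor = 96.19 × 39.111 = 3762.1
Final = 3.00 μM / 3762.1 = 0.0007974 μM = 0.797 nM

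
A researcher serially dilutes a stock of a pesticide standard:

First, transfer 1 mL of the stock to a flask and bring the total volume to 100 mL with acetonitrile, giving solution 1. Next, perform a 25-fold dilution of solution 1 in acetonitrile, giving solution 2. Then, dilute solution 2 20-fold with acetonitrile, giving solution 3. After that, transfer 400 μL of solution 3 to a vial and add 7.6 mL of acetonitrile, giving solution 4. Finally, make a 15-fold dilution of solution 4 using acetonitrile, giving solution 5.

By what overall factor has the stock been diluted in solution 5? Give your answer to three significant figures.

1.50 × 10^7

Step 1: 1 mL brought to 100 mL → factor 100/1 = 100
Step 2: 25-fold → factor 25
Step 3: 20-fold → factor 20
Step 4: 400 μL + 7.6 mL = 8000 μL total → factor 8000/400 = 20
Step 5: 15-fold → factor 15
Overall dilution factor = 100 × 25 × 20 × 20 × 15 = 1.5 × 10^7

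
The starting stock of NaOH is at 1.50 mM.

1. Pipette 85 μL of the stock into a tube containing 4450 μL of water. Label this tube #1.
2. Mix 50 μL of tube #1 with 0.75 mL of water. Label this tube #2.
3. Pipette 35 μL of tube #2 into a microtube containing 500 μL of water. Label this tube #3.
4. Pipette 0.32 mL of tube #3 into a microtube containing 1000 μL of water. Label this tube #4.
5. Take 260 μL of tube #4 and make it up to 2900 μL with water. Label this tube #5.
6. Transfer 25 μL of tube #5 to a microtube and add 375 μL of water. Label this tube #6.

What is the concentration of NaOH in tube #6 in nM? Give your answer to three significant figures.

0.156 nM

Step 1: 85 μL + 4450 μL = 4535 μL total → factor 4535/85 = 53.353
Step 2: 50 μL + 0.75 mL = 800 μL total → factor 800/50 = 16
Step 3: 35 μL + 500 μL = 535 μL total → factor 535/35 = 15.286
Step 4: 0.32 mL + 1000 μL = 1.32 mL total → factor 1.32/0.32 = 4.125
Step 5: 260 μL brought to 2900 μL → factor 2900/260 = 11.154
Step 6: 25 μL + 375 μL = 400 μL total → factor 400/25 = 16
Overall dilution factor = 53.353 × 16 × 15.286 × 4.125 × 11.154 × 16 = 9.6058 × 10^6
Final = 1.50 mM / 9.6058 × 10^6 = 1.562 × 10^-7 mM = 0.156 nM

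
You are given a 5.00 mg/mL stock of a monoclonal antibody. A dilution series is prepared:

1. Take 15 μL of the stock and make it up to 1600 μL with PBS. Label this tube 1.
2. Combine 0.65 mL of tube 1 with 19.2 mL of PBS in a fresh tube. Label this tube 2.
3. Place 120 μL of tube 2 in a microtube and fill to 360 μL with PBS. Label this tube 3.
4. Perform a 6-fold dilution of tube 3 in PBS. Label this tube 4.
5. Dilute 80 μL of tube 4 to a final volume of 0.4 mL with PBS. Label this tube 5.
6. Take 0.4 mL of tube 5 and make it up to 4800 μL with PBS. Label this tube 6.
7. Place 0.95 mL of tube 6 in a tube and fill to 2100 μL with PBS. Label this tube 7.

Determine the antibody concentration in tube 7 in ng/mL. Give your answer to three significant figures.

0.643 ng/mL

Step 1: 15 μL brought to 1600 μL → factor 1600/15 = 106.67
Step 2: 0.65 mL + 19.2 mL = 19.85 mL total → factor 19.85/0.65 = 30.538
Step 3: 120 μL brought to 360 μL → factor 360/120 = 3
Step 4: 6-fold → factor 6
Step 5: 80 μL brought to 0.4 mL → factor 400/80 = 5
Step 6: 0.4 mL brought to 4800 μL → factor 4.8/0.4 = 12
Step 7: 0.95 mL brought to 2100 μL → factor 2.1/0.95 = 2.2105
Overall dilution factor = 106.67 × 30.538 × 3 × 6 × 5 × 12 × 2.2105 = 7.7767 × 10^6
Final = 5.00 mg/mL / 7.7767 × 10^6 = 6.429 × 10^-7 mg/mL = 0.643 ng/mL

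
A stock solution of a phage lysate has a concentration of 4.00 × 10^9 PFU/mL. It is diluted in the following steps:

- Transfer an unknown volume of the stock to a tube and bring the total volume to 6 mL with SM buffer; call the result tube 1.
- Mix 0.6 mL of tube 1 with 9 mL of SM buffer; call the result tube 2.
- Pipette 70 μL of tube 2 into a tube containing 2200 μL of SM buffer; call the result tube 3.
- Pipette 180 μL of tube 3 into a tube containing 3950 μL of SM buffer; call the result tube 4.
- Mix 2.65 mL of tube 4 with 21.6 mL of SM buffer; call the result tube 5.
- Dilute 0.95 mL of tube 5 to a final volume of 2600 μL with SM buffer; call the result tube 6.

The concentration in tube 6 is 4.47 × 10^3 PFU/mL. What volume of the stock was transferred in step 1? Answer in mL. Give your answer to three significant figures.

2.00 mL

Step 1: v brought to 6 mL → factor = 6 mL/v
Step 2: 0.6 mL + 9 mL = 9.6 mL total → factor 9.6/0.6 = 16
Step 3: 70 μL + 2200 μL = 2270 μL total → factor 2270/70 = 32.429
Step 4: 180 μL + 3950 μL = 4130 μL total → factor 4130/180 = 22.944
Step 5: 2.65 mL + 21.6 mL = 24.25 mL total → factor 24.25/2.65 = 9.1509
Step 6: 0.95 mL brought to 2600 μL → factor 2.6/0.95 = 2.7368
Product of known-step factors = 2.9815 × 10^5
Overall factor = 4.00 × 10^9 PFU/mL / (4.47 × 10^3 PFU/mL) = 8.9485 × 10^5
Step-1 factor = 8.9485 × 10^5 / 2.9815 × 10^5 = 3.0013
v = 6 mL / 3.0013 = 2.00 mL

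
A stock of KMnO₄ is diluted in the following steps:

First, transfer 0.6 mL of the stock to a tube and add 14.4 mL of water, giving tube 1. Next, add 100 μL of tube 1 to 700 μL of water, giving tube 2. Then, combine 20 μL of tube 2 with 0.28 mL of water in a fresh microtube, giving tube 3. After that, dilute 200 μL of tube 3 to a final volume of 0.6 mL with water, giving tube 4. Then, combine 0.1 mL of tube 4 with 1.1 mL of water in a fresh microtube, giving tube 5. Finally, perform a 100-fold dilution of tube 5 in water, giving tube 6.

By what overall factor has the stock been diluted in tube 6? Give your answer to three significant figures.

Step 1: 0.6 mL + 14.4 mL = 15 mL total → factor 15/0.6 = 25
Step 2: 100 μL + 700 μL = 800 μL total → factor 800/100 = 8
Step 3: 20 μL + 0.28 mL = 300 μL total → factor 300/20 = 15
Step 4: 200 μL brought to 0.6 mL → factor 600/200 = 3
Step 5: 0.1 mL + 1.1 mL = 1.2 mL total → factor 1.2/0.1 = 12
Step 6: 100-fold → factor 100
Overall dilution factor = 25 × 8 × 15 × 3 × 12 × 100 = 1.08 × 10^7

1.08 × 10^7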